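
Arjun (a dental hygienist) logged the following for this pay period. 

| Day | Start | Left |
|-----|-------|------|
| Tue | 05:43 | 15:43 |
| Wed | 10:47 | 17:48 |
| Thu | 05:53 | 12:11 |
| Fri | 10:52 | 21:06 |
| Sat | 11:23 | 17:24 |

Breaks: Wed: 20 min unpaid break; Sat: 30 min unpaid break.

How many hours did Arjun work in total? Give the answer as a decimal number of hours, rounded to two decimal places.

Tue: 05:43–15:43 = 10 h 0 min
Wed: 10:47–17:48 = 7 h 1 min; less 20 min break → 6 h 41 min
Thu: 05:53–12:11 = 6 h 18 min
Fri: 10:52–21:06 = 10 h 14 min
Sat: 11:23–17:24 = 6 h 1 min; less 30 min break → 5 h 31 min
Total: 10 h 0 min + 6 h 41 min + 6 h 18 min + 10 h 14 min + 5 h 31 min = 38 h 44 min.

38.73 hours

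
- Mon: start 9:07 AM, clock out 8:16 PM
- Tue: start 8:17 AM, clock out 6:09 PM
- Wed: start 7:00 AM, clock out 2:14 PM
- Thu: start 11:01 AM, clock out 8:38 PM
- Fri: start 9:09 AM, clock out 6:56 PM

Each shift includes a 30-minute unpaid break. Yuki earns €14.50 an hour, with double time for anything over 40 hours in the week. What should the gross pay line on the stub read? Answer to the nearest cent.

€729.35

Mon: 9:07 AM–8:16 PM = 11 h 9 min; less 30 min break → 10 h 39 min
Tue: 8:17 AM–6:09 PM = 9 h 52 min; less 30 min break → 9 h 22 min
Wed: 7:00 AM–2:14 PM = 7 h 14 min; less 30 min break → 6 h 44 min
Thu: 11:01 AM–8:38 PM = 9 h 37 min; less 30 min break → 9 h 7 min
Fri: 9:09 AM–6:56 PM = 9 h 47 min; less 30 min break → 9 h 17 min
Total worked: 45 h 9 min = 2709 min.
Regular 40 h 0 min = 2400 min at €14.50/h; overtime 5 h 9 min = 309 min at €29.00/h.
Pay = (2400 × €14.50 + 309 × €29.00) ÷ 60 = €729.35.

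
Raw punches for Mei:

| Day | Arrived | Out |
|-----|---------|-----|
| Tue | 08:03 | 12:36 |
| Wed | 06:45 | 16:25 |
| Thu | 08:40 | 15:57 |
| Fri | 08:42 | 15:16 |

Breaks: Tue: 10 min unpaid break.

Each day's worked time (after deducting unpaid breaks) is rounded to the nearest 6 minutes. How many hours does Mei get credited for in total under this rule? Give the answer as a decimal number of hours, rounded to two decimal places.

Tue: 08:03–12:36 = 4 h 33 min − 10 min = 4 h 23 min → rounds to 4 h 24 min
Wed: 06:45–16:25 = 9 h 40 min → rounds to 9 h 42 min
Thu: 08:40–15:57 = 7 h 17 min → rounds to 7 h 18 min
Fri: 08:42–15:16 = 6 h 34 min → rounds to 6 h 36 min
Total credited: 28 h 0 min.

28.00 hours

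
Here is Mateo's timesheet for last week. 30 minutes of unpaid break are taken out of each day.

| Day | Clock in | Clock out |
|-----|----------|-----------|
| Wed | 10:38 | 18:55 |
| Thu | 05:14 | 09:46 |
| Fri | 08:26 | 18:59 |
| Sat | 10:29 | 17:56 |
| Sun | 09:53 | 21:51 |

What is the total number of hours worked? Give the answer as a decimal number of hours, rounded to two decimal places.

Wed: 10:38–18:55 = 8 h 17 min; less 30 min break → 7 h 47 min
Thu: 05:14–09:46 = 4 h 32 min; less 30 min break → 4 h 2 min
Fri: 08:26–18:59 = 10 h 33 min; less 30 min break → 10 h 3 min
Sat: 10:29–17:56 = 7 h 27 min; less 30 min break → 6 h 57 min
Sun: 09:53–21:51 = 11 h 58 min; less 30 min break → 11 h 28 min
Total: 7 h 47 min + 4 h 2 min + 10 h 3 min + 6 h 57 min + 11 h 28 min = 40 h 17 min.

40.28 hours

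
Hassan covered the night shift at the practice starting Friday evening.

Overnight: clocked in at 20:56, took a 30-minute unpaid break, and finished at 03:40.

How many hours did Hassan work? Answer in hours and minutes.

Overnight: 20:56 → midnight = 3 h 4 min; midnight → 03:40 = 3 h 40 min; span 6 h 44 min; less 30 min break → 6 h 14 min

6 h 14 min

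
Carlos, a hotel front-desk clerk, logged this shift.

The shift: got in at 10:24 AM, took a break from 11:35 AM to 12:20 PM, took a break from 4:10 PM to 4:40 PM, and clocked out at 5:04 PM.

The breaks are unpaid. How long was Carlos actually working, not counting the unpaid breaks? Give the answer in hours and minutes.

The shift: 10:24 AM–5:04 PM = 6 h 40 min; less 75 min break → 5 h 25 min

5 h 25 min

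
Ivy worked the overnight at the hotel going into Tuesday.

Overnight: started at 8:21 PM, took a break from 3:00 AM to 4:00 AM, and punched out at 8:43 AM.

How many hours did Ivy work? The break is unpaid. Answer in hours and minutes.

Overnight: 8:21 PM → midnight = 3 h 39 min; midnight → 8:43 AM = 8 h 43 min; span 12 h 22 min; less 60 min break → 11 h 22 min

11 h 22 min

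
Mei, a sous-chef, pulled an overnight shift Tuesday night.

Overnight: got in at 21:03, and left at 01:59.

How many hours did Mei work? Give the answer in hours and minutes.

4 h 56 min

Overnight: 21:03 → midnight = 2 h 57 min; midnight → 01:59 = 1 h 59 min; span 4 h 56 min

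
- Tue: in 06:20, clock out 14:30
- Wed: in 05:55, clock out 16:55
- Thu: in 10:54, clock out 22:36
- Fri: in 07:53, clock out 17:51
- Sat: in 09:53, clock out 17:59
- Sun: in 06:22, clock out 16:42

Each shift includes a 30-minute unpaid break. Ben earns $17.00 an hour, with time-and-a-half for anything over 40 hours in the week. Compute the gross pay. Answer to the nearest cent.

Tue: 06:20–14:30 = 8 h 10 min; less 30 min break → 7 h 40 min
Wed: 05:55–16:55 = 11 h 0 min; less 30 min break → 10 h 30 min
Thu: 10:54–22:36 = 11 h 42 min; less 30 min break → 11 h 12 min
Fri: 07:53–17:51 = 9 h 58 min; less 30 min break → 9 h 28 min
Sat: 09:53–17:59 = 8 h 6 min; less 30 min break → 7 h 36 min
Sun: 06:22–16:42 = 10 h 20 min; less 30 min break → 9 h 50 min
Total worked: 56 h 16 min = 3376 min.
Regular 40 h 0 min = 2400 min at $17.00/h; overtime 16 h 16 min = 976 min at $25.50/h.
Pay = (2400 × $17.00 + 976 × $25.50) ÷ 60 = $1094.80.

$1094.80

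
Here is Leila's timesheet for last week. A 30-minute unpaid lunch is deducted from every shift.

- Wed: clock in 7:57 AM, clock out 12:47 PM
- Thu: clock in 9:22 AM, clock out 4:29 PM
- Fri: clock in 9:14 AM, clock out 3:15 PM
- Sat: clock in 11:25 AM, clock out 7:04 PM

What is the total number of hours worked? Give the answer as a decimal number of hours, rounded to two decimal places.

23.62 hours

Wed: 7:57 AM–12:47 PM = 4 h 50 min; less 30 min break → 4 h 20 min
Thu: 9:22 AM–4:29 PM = 7 h 7 min; less 30 min break → 6 h 37 min
Fri: 9:14 AM–3:15 PM = 6 h 1 min; less 30 min break → 5 h 31 min
Sat: 11:25 AM–7:04 PM = 7 h 39 min; less 30 min break → 7 h 9 min
Total: 4 h 20 min + 6 h 37 min + 5 h 31 min + 7 h 9 min = 23 h 37 min.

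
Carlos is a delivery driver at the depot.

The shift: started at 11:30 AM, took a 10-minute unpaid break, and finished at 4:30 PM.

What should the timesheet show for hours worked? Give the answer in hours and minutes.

The shift: 11:30 AM–4:30 PM = 5 h 0 min; less 10 min break → 4 h 50 min

4 h 50 min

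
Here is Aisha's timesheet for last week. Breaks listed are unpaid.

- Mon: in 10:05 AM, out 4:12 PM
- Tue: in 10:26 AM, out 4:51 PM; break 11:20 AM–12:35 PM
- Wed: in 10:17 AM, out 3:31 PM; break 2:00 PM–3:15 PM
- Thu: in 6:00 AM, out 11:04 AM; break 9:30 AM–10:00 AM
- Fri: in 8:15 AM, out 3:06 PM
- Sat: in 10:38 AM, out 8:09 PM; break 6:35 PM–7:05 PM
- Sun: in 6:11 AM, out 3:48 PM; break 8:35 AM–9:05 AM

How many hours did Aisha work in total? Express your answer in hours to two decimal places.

44.82 hours

Mon: 10:05 AM–4:12 PM = 6 h 7 min
Tue: 10:26 AM–4:51 PM = 6 h 25 min; less 75 min break → 5 h 10 min
Wed: 10:17 AM–3:31 PM = 5 h 14 min; less 75 min break → 3 h 59 min
Thu: 6:00 AM–11:04 AM = 5 h 4 min; less 30 min break → 4 h 34 min
Fri: 8:15 AM–3:06 PM = 6 h 51 min
Sat: 10:38 AM–8:09 PM = 9 h 31 min; less 30 min break → 9 h 1 min
Sun: 6:11 AM–3:48 PM = 9 h 37 min; less 30 min break → 9 h 7 min
Total: 6 h 7 min + 5 h 10 min + 3 h 59 min + 4 h 34 min + 6 h 51 min + 9 h 1 min + 9 h 7 min = 44 h 49 min.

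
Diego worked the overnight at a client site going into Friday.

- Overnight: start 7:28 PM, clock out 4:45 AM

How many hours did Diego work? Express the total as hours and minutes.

Overnight: 7:28 PM → midnight = 4 h 32 min; midnight → 4:45 AM = 4 h 45 min; span 9 h 17 min

9 h 17 min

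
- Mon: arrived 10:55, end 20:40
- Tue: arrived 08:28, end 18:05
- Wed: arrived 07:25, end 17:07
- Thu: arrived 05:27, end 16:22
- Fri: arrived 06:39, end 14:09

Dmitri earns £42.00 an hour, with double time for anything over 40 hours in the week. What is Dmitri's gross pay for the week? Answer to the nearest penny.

Mon: 10:55–20:40 = 9 h 45 min
Tue: 08:28–18:05 = 9 h 37 min
Wed: 07:25–17:07 = 9 h 42 min
Thu: 05:27–16:22 = 10 h 55 min
Fri: 06:39–14:09 = 7 h 30 min
Total worked: 47 h 29 min = 2849 min.
Regular 40 h 0 min = 2400 min at £42.00/h; overtime 7 h 29 min = 449 min at £84.00/h.
Pay = (2400 × £42.00 + 449 × £84.00) ÷ 60 = £2308.60.

£2308.60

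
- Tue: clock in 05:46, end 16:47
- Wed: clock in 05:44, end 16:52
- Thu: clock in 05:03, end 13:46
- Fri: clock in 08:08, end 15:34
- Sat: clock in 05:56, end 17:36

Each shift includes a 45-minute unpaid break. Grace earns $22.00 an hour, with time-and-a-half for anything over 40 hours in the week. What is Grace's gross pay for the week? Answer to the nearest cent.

$1085.15

Tue: 05:46–16:47 = 11 h 1 min; less 45 min break → 10 h 16 min
Wed: 05:44–16:52 = 11 h 8 min; less 45 min break → 10 h 23 min
Thu: 05:03–13:46 = 8 h 43 min; less 45 min break → 7 h 58 min
Fri: 08:08–15:34 = 7 h 26 min; less 45 min break → 6 h 41 min
Sat: 05:56–17:36 = 11 h 40 min; less 45 min break → 10 h 55 min
Total worked: 46 h 13 min = 2773 min.
Regular 40 h 0 min = 2400 min at $22.00/h; overtime 6 h 13 min = 373 min at $33.00/h.
Pay = (2400 × $22.00 + 373 × $33.00) ÷ 60 = $1085.15.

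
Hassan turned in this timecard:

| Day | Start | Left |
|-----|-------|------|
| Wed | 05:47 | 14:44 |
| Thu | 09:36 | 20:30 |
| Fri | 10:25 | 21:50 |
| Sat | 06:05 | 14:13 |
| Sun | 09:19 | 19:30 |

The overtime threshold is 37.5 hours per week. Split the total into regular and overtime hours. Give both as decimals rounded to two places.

Regular 37.50 hours, overtime 12.08 hours

Wed: 05:47–14:44 = 8 h 57 min
Thu: 09:36–20:30 = 10 h 54 min
Fri: 10:25–21:50 = 11 h 25 min
Sat: 06:05–14:13 = 8 h 8 min
Sun: 09:19–19:30 = 10 h 11 min
Total worked: 49 h 35 min = 49.58 h.
Threshold 37.5 h → overtime 12 h 5 min, regular 37 h 30 min.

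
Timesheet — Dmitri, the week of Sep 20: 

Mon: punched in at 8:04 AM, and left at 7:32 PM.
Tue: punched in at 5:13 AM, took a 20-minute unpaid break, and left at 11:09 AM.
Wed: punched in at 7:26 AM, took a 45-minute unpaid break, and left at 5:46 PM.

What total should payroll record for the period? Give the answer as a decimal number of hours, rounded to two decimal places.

26.65 hours

Mon: 8:04 AM–7:32 PM = 11 h 28 min
Tue: 5:13 AM–11:09 AM = 5 h 56 min; less 20 min break → 5 h 36 min
Wed: 7:26 AM–5:46 PM = 10 h 20 min; less 45 min break → 9 h 35 min
Total: 11 h 28 min + 5 h 36 min + 9 h 35 min = 26 h 39 min.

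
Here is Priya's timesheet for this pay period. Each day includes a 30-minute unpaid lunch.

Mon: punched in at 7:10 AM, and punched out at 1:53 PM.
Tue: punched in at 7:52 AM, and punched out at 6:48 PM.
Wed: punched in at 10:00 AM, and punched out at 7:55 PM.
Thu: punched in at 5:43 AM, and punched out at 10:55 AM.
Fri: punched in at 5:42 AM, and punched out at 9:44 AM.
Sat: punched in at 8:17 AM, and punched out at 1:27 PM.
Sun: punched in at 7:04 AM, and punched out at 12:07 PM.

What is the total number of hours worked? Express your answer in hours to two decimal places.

Mon: 7:10 AM–1:53 PM = 6 h 43 min; less 30 min break → 6 h 13 min
Tue: 7:52 AM–6:48 PM = 10 h 56 min; less 30 min break → 10 h 26 min
Wed: 10:00 AM–7:55 PM = 9 h 55 min; less 30 min break → 9 h 25 min
Thu: 5:43 AM–10:55 AM = 5 h 12 min; less 30 min break → 4 h 42 min
Fri: 5:42 AM–9:44 AM = 4 h 2 min; less 30 min break → 3 h 32 min
Sat: 8:17 AM–1:27 PM = 5 h 10 min; less 30 min break → 4 h 40 min
Sun: 7:04 AM–12:07 PM = 5 h 3 min; less 30 min break → 4 h 33 min
Total: 6 h 13 min + 10 h 26 min + 9 h 25 min + 4 h 42 min + 3 h 32 min + 4 h 40 min + 4 h 33 min = 43 h 31 min.

43.52 hours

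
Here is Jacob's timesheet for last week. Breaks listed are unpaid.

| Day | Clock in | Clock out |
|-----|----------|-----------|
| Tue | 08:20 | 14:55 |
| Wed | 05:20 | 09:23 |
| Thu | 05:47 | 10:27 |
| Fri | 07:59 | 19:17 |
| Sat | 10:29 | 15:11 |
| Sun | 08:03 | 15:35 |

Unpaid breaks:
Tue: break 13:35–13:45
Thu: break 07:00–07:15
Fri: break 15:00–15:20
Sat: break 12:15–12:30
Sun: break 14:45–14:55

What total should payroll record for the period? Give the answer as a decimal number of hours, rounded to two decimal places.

37.67 hours

Tue: 08:20–14:55 = 6 h 35 min; less 10 min break → 6 h 25 min
Wed: 05:20–09:23 = 4 h 3 min
Thu: 05:47–10:27 = 4 h 40 min; less 15 min break → 4 h 25 min
Fri: 07:59–19:17 = 11 h 18 min; less 20 min break → 10 h 58 min
Sat: 10:29–15:11 = 4 h 42 min; less 15 min break → 4 h 27 min
Sun: 08:03–15:35 = 7 h 32 min; less 10 min break → 7 h 22 min
Total: 6 h 25 min + 4 h 3 min + 4 h 25 min + 10 h 58 min + 4 h 27 min + 7 h 22 min = 37 h 40 min.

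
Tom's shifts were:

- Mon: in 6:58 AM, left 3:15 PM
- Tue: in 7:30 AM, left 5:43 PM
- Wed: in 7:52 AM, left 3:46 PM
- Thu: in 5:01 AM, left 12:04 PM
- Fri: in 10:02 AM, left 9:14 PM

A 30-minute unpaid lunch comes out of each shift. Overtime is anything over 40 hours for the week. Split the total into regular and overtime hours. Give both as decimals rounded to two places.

Mon: 6:58 AM–3:15 PM = 8 h 17 min; less 30 min break → 7 h 47 min
Tue: 7:30 AM–5:43 PM = 10 h 13 min; less 30 min break → 9 h 43 min
Wed: 7:52 AM–3:46 PM = 7 h 54 min; less 30 min break → 7 h 24 min
Thu: 5:01 AM–12:04 PM = 7 h 3 min; less 30 min break → 6 h 33 min
Fri: 10:02 AM–9:14 PM = 11 h 12 min; less 30 min break → 10 h 42 min
Total worked: 42 h 9 min = 42.15 h.
Threshold 40 h → overtime 2 h 9 min, regular 40 h 0 min.

Regular 40.00 hours, overtime 2.15 hours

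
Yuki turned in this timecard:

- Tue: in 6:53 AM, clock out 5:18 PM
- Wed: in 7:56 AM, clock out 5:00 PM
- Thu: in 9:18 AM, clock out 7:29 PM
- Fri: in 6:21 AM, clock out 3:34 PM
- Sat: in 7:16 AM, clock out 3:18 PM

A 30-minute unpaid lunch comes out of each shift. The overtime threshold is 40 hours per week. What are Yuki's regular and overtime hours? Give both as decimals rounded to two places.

Tue: 6:53 AM–5:18 PM = 10 h 25 min; less 30 min break → 9 h 55 min
Wed: 7:56 AM–5:00 PM = 9 h 4 min; less 30 min break → 8 h 34 min
Thu: 9:18 AM–7:29 PM = 10 h 11 min; less 30 min break → 9 h 41 min
Fri: 6:21 AM–3:34 PM = 9 h 13 min; less 30 min break → 8 h 43 min
Sat: 7:16 AM–3:18 PM = 8 h 2 min; less 30 min break → 7 h 32 min
Total worked: 44 h 25 min = 44.42 h.
Threshold 40 h → overtime 4 h 25 min, regular 40 h 0 min.

Regular 40.00 hours, overtime 4.42 hours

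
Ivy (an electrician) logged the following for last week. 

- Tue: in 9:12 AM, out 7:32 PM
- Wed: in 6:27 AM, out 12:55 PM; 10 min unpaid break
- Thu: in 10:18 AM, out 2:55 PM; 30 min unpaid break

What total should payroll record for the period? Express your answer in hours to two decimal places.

Tue: 9:12 AM–7:32 PM = 10 h 20 min
Wed: 6:27 AM–12:55 PM = 6 h 28 min; less 10 min break → 6 h 18 min
Thu: 10:18 AM–2:55 PM = 4 h 37 min; less 30 min break → 4 h 7 min
Total: 10 h 20 min + 6 h 18 min + 4 h 7 min = 20 h 45 min.

20.75 hours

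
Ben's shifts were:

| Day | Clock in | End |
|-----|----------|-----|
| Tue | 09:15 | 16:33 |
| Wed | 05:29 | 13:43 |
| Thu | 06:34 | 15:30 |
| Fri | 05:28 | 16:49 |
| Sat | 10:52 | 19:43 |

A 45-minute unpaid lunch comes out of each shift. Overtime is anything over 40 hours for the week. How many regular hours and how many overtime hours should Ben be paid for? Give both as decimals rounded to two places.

Regular 40.00 hours, overtime 0.92 hours

Tue: 09:15–16:33 = 7 h 18 min; less 45 min break → 6 h 33 min
Wed: 05:29–13:43 = 8 h 14 min; less 45 min break → 7 h 29 min
Thu: 06:34–15:30 = 8 h 56 min; less 45 min break → 8 h 11 min
Fri: 05:28–16:49 = 11 h 21 min; less 45 min break → 10 h 36 min
Sat: 10:52–19:43 = 8 h 51 min; less 45 min break → 8 h 6 min
Total worked: 40 h 55 min = 40.92 h.
Threshold 40 h → overtime 0 h 55 min, regular 40 h 0 min.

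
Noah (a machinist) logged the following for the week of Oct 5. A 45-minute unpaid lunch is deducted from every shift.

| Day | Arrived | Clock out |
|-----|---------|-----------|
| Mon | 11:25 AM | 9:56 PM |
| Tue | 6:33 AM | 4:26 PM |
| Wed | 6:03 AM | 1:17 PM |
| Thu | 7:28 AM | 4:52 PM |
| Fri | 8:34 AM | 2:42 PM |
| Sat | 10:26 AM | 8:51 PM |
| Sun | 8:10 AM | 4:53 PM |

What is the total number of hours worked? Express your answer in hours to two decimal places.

57.05 hours

Mon: 11:25 AM–9:56 PM = 10 h 31 min; less 45 min break → 9 h 46 min
Tue: 6:33 AM–4:26 PM = 9 h 53 min; less 45 min break → 9 h 8 min
Wed: 6:03 AM–1:17 PM = 7 h 14 min; less 45 min break → 6 h 29 min
Thu: 7:28 AM–4:52 PM = 9 h 24 min; less 45 min break → 8 h 39 min
Fri: 8:34 AM–2:42 PM = 6 h 8 min; less 45 min break → 5 h 23 min
Sat: 10:26 AM–8:51 PM = 10 h 25 min; less 45 min break → 9 h 40 min
Sun: 8:10 AM–4:53 PM = 8 h 43 min; less 45 min break → 7 h 58 min
Total: 9 h 46 min + 9 h 8 min + 6 h 29 min + 8 h 39 min + 5 h 23 min + 9 h 40 min + 7 h 58 min = 57 h 3 min.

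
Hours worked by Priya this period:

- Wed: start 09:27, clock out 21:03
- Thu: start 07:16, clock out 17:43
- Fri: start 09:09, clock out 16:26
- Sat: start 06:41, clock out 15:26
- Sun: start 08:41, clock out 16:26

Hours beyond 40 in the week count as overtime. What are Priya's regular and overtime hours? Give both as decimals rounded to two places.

Wed: 09:27–21:03 = 11 h 36 min
Thu: 07:16–17:43 = 10 h 27 min
Fri: 09:09–16:26 = 7 h 17 min
Sat: 06:41–15:26 = 8 h 45 min
Sun: 08:41–16:26 = 7 h 45 min
Total worked: 45 h 50 min = 45.83 h.
Threshold 40 h → overtime 5 h 50 min, regular 40 h 0 min.

Regular 40.00 hours, overtime 5.83 hours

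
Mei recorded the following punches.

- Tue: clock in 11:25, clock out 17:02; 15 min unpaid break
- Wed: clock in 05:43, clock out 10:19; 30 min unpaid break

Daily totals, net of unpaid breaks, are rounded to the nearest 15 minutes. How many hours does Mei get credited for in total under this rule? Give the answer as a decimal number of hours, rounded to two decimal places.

9.25 hours

Tue: 11:25–17:02 = 5 h 37 min − 15 min = 5 h 22 min → rounds to 5 h 15 min
Wed: 05:43–10:19 = 4 h 36 min − 30 min = 4 h 6 min → rounds to 4 h 0 min
Total credited: 9 h 15 min.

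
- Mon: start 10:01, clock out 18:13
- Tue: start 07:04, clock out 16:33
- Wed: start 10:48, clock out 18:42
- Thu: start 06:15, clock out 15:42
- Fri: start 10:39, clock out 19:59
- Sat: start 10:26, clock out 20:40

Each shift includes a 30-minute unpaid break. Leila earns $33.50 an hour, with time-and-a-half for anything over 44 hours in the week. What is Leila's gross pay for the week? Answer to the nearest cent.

Mon: 10:01–18:13 = 8 h 12 min; less 30 min break → 7 h 42 min
Tue: 07:04–16:33 = 9 h 29 min; less 30 min break → 8 h 59 min
Wed: 10:48–18:42 = 7 h 54 min; less 30 min break → 7 h 24 min
Thu: 06:15–15:42 = 9 h 27 min; less 30 min break → 8 h 57 min
Fri: 10:39–19:59 = 9 h 20 min; less 30 min break → 8 h 50 min
Sat: 10:26–20:40 = 10 h 14 min; less 30 min break → 9 h 44 min
Total worked: 51 h 36 min = 3096 min.
Regular 44 h 0 min = 2640 min at $33.50/h; overtime 7 h 36 min = 456 min at $50.25/h.
Pay = (2640 × $33.50 + 456 × $50.25) ÷ 60 = $1855.90.

$1855.90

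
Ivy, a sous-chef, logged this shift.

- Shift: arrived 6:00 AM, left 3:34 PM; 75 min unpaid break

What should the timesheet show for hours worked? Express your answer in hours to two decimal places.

Shift: 6:00 AM–3:34 PM = 9 h 34 min; less 75 min break → 8 h 19 min

8.32 hours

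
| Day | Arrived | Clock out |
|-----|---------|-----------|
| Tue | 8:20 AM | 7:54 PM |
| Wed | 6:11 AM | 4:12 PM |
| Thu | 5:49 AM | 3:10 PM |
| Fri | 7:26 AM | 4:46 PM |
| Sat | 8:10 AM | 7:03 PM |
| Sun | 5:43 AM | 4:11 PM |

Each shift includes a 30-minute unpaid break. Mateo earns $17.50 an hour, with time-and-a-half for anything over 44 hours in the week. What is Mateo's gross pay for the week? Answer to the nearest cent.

Tue: 8:20 AM–7:54 PM = 11 h 34 min; less 30 min break → 11 h 4 min
Wed: 6:11 AM–4:12 PM = 10 h 1 min; less 30 min break → 9 h 31 min
Thu: 5:49 AM–3:10 PM = 9 h 21 min; less 30 min break → 8 h 51 min
Fri: 7:26 AM–4:46 PM = 9 h 20 min; less 30 min break → 8 h 50 min
Sat: 8:10 AM–7:03 PM = 10 h 53 min; less 30 min break → 10 h 23 min
Sun: 5:43 AM–4:11 PM = 10 h 28 min; less 30 min break → 9 h 58 min
Total worked: 58 h 37 min = 3517 min.
Regular 44 h 0 min = 2640 min at $17.50/h; overtime 14 h 37 min = 877 min at $26.25/h.
Pay = (2640 × $17.50 + 877 × $26.25) ÷ 60 = $1153.69.

$1153.69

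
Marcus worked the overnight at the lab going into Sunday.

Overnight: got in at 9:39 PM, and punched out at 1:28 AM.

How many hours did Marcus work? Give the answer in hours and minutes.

Overnight: 9:39 PM → midnight = 2 h 21 min; midnight → 1:28 AM = 1 h 28 min; span 3 h 49 min

3 h 49 min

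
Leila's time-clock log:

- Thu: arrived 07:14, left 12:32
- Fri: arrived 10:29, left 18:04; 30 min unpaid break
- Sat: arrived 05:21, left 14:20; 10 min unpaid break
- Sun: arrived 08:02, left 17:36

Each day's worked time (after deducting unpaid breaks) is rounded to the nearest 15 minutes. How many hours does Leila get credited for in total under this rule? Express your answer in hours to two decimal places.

30.50 hours

Thu: 07:14–12:32 = 5 h 18 min → rounds to 5 h 15 min
Fri: 10:29–18:04 = 7 h 35 min − 30 min = 7 h 5 min → rounds to 7 h 0 min
Sat: 05:21–14:20 = 8 h 59 min − 10 min = 8 h 49 min → rounds to 8 h 45 min
Sun: 08:02–17:36 = 9 h 34 min → rounds to 9 h 30 min
Total credited: 30 h 30 min.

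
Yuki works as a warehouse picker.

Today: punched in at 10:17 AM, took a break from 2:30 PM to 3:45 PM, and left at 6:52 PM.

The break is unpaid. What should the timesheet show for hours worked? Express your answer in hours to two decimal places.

7.33 hours

Today: 10:17 AM–6:52 PM = 8 h 35 min; less 75 min break → 7 h 20 min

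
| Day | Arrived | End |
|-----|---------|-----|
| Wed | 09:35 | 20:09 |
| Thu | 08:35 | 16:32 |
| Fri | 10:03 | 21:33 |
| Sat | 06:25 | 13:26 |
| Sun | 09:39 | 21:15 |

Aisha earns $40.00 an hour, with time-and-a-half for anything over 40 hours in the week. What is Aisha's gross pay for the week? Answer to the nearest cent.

Wed: 09:35–20:09 = 10 h 34 min
Thu: 08:35–16:32 = 7 h 57 min
Fri: 10:03–21:33 = 11 h 30 min
Sat: 06:25–13:26 = 7 h 1 min
Sun: 09:39–21:15 = 11 h 36 min
Total worked: 48 h 38 min = 2918 min.
Regular 40 h 0 min = 2400 min at $40.00/h; overtime 8 h 38 min = 518 min at $60.00/h.
Pay = (2400 × $40.00 + 518 × $60.00) ÷ 60 = $2118.00.

$2118.00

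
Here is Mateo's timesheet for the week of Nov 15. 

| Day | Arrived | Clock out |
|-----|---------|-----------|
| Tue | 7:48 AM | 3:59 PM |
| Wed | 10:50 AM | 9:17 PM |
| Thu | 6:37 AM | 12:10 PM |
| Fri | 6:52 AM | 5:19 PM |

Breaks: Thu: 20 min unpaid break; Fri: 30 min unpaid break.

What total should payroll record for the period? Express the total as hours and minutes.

Tue: 7:48 AM–3:59 PM = 8 h 11 min
Wed: 10:50 AM–9:17 PM = 10 h 27 min
Thu: 6:37 AM–12:10 PM = 5 h 33 min; less 20 min break → 5 h 13 min
Fri: 6:52 AM–5:19 PM = 10 h 27 min; less 30 min break → 9 h 57 min
Total: 8 h 11 min + 10 h 27 min + 5 h 13 min + 9 h 57 min = 33 h 48 min.

33 h 48 min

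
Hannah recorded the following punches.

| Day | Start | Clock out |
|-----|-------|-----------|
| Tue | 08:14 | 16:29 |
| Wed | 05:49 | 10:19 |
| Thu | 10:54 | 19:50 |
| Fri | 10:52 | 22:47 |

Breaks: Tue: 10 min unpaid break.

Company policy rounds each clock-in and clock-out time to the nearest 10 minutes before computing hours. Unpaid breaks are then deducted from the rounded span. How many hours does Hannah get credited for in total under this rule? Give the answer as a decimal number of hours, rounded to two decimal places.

33.67 hours

Tue: in 08:14→08:10, out 16:29→16:30; 8 h 20 min − 10 min = 8 h 10 min
Wed: in 05:49→05:50, out 10:19→10:20; 4 h 30 min
Thu: in 10:54→10:50, out 19:50→19:50; 9 h 0 min
Fri: in 10:52→10:50, out 22:47→22:50; 12 h 0 min
Total credited: 33 h 40 min.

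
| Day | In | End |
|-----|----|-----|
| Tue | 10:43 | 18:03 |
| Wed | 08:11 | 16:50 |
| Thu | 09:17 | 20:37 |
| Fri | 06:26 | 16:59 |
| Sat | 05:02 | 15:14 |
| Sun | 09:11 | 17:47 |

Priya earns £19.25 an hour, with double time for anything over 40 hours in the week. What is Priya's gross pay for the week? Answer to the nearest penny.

Tue: 10:43–18:03 = 7 h 20 min
Wed: 08:11–16:50 = 8 h 39 min
Thu: 09:17–20:37 = 11 h 20 min
Fri: 06:26–16:59 = 10 h 33 min
Sat: 05:02–15:14 = 10 h 12 min
Sun: 09:11–17:47 = 8 h 36 min
Total worked: 56 h 40 min = 3400 min.
Regular 40 h 0 min = 2400 min at £19.25/h; overtime 16 h 40 min = 1000 min at £38.50/h.
Pay = (2400 × £19.25 + 1000 × £38.50) ÷ 60 = £1411.67.

£1411.67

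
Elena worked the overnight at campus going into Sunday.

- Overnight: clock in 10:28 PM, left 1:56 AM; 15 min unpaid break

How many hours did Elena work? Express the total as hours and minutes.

3 h 13 min

Overnight: 10:28 PM → midnight = 1 h 32 min; midnight → 1:56 AM = 1 h 56 min; span 3 h 28 min; less 15 min break → 3 h 13 min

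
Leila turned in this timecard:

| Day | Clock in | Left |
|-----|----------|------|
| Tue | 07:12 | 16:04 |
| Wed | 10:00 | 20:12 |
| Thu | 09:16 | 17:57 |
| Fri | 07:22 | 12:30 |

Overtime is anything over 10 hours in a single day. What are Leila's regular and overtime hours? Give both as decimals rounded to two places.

Tue: 07:12–16:04 = 8 h 52 min
Wed: 10:00–20:12 = 10 h 12 min
Thu: 09:16–17:57 = 8 h 41 min
Fri: 07:22–12:30 = 5 h 8 min
Tue reg 8 h 52 min / OT 0 h 0 min; Wed reg 10 h 0 min / OT 0 h 12 min; Thu reg 8 h 41 min / OT 0 h 0 min; Fri reg 5 h 8 min / OT 0 h 0 min.
Totals: regular 32 h 41 min, overtime 0 h 12 min.

Regular 32.68 hours, overtime 0.20 hours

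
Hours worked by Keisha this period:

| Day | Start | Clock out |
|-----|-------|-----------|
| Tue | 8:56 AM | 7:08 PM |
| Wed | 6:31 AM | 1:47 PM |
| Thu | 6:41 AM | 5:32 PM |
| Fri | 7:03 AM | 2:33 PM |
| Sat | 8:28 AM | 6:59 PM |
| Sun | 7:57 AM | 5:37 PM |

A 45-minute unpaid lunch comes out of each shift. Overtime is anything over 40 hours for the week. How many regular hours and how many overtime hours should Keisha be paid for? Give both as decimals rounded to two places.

Regular 40.00 hours, overtime 11.50 hours

Tue: 8:56 AM–7:08 PM = 10 h 12 min; less 45 min break → 9 h 27 min
Wed: 6:31 AM–1:47 PM = 7 h 16 min; less 45 min break → 6 h 31 min
Thu: 6:41 AM–5:32 PM = 10 h 51 min; less 45 min break → 10 h 6 min
Fri: 7:03 AM–2:33 PM = 7 h 30 min; less 45 min break → 6 h 45 min
Sat: 8:28 AM–6:59 PM = 10 h 31 min; less 45 min break → 9 h 46 min
Sun: 7:57 AM–5:37 PM = 9 h 40 min; less 45 min break → 8 h 55 min
Total worked: 51 h 30 min = 51.50 h.
Threshold 40 h → overtime 11 h 30 min, regular 40 h 0 min.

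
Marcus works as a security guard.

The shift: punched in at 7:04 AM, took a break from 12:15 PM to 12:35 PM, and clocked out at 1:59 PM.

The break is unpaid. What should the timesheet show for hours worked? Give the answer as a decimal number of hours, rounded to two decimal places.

The shift: 7:04 AM–1:59 PM = 6 h 55 min; less 20 min break → 6 h 35 min

6.58 hours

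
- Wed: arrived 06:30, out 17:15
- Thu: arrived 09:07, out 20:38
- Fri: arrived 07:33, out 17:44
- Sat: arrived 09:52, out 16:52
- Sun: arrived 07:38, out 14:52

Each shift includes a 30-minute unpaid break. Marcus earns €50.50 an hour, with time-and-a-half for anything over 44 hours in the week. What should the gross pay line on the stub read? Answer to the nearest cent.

€2235.89

Wed: 06:30–17:15 = 10 h 45 min; less 30 min break → 10 h 15 min
Thu: 09:07–20:38 = 11 h 31 min; less 30 min break → 11 h 1 min
Fri: 07:33–17:44 = 10 h 11 min; less 30 min break → 9 h 41 min
Sat: 09:52–16:52 = 7 h 0 min; less 30 min break → 6 h 30 min
Sun: 07:38–14:52 = 7 h 14 min; less 30 min break → 6 h 44 min
Total worked: 44 h 11 min = 2651 min.
Regular 44 h 0 min = 2640 min at €50.50/h; overtime 0 h 11 min = 11 min at €75.75/h.
Pay = (2640 × €50.50 + 11 × €75.75) ÷ 60 = €2235.89.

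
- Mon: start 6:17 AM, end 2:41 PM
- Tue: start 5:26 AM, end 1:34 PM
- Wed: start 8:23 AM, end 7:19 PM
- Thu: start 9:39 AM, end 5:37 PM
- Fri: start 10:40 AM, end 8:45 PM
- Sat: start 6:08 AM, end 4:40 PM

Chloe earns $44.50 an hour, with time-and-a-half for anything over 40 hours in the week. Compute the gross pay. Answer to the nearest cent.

Mon: 6:17 AM–2:41 PM = 8 h 24 min
Tue: 5:26 AM–1:34 PM = 8 h 8 min
Wed: 8:23 AM–7:19 PM = 10 h 56 min
Thu: 9:39 AM–5:37 PM = 7 h 58 min
Fri: 10:40 AM–8:45 PM = 10 h 5 min
Sat: 6:08 AM–4:40 PM = 10 h 32 min
Total worked: 56 h 3 min = 3363 min.
Regular 40 h 0 min = 2400 min at $44.50/h; overtime 16 h 3 min = 963 min at $66.75/h.
Pay = (2400 × $44.50 + 963 × $66.75) ÷ 60 = $2851.34.

$2851.34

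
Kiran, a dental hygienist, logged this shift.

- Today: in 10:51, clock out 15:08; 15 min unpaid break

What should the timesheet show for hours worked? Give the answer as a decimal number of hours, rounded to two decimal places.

4.03 hours

Today: 10:51–15:08 = 4 h 17 min; less 15 min break → 4 h 2 min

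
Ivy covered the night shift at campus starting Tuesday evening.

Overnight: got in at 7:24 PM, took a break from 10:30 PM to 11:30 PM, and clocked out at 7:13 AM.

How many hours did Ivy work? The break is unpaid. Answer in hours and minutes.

Overnight: 7:24 PM → midnight = 4 h 36 min; midnight → 7:13 AM = 7 h 13 min; span 11 h 49 min; less 60 min break → 10 h 49 min

10 h 49 min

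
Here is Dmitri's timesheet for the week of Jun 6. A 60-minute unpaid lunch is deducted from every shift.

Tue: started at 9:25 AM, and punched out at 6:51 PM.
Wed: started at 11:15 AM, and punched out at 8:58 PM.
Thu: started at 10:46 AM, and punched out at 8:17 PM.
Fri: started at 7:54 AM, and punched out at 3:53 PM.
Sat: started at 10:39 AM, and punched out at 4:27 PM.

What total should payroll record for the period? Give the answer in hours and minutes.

37 h 27 min

Tue: 9:25 AM–6:51 PM = 9 h 26 min; less 60 min break → 8 h 26 min
Wed: 11:15 AM–8:58 PM = 9 h 43 min; less 60 min break → 8 h 43 min
Thu: 10:46 AM–8:17 PM = 9 h 31 min; less 60 min break → 8 h 31 min
Fri: 7:54 AM–3:53 PM = 7 h 59 min; less 60 min break → 6 h 59 min
Sat: 10:39 AM–4:27 PM = 5 h 48 min; less 60 min break → 4 h 48 min
Total: 8 h 26 min + 8 h 43 min + 8 h 31 min + 6 h 59 min + 4 h 48 min = 37 h 27 min.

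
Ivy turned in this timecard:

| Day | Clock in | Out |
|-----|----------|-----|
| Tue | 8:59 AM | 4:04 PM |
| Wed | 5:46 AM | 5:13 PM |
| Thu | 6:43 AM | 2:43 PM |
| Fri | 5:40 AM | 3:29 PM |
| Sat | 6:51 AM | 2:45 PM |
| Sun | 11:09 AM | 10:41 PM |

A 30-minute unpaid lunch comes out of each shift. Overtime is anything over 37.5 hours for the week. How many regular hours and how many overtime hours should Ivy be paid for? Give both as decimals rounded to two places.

Tue: 8:59 AM–4:04 PM = 7 h 5 min; less 30 min break → 6 h 35 min
Wed: 5:46 AM–5:13 PM = 11 h 27 min; less 30 min break → 10 h 57 min
Thu: 6:43 AM–2:43 PM = 8 h 0 min; less 30 min break → 7 h 30 min
Fri: 5:40 AM–3:29 PM = 9 h 49 min; less 30 min break → 9 h 19 min
Sat: 6:51 AM–2:45 PM = 7 h 54 min; less 30 min break → 7 h 24 min
Sun: 11:09 AM–10:41 PM = 11 h 32 min; less 30 min break → 11 h 2 min
Total worked: 52 h 47 min = 52.78 h.
Threshold 37.5 h → overtime 15 h 17 min, regular 37 h 30 min.

Regular 37.50 hours, overtime 15.28 hours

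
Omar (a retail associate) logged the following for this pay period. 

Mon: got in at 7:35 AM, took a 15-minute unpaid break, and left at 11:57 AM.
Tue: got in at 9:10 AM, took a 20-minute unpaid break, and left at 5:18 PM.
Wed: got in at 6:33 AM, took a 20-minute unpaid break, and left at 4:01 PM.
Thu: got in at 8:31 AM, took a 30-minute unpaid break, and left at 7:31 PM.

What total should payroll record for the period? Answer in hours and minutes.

Mon: 7:35 AM–11:57 AM = 4 h 22 min; less 15 min break → 4 h 7 min
Tue: 9:10 AM–5:18 PM = 8 h 8 min; less 20 min break → 7 h 48 min
Wed: 6:33 AM–4:01 PM = 9 h 28 min; less 20 min break → 9 h 8 min
Thu: 8:31 AM–7:31 PM = 11 h 0 min; less 30 min break → 10 h 30 min
Total: 4 h 7 min + 7 h 48 min + 9 h 8 min + 10 h 30 min = 31 h 33 min.

31 h 33 min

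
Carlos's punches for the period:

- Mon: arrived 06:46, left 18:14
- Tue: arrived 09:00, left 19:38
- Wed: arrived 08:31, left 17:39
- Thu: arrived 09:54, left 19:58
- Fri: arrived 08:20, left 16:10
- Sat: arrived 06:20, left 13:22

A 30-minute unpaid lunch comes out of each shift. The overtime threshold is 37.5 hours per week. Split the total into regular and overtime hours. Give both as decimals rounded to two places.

Regular 37.50 hours, overtime 15.67 hours

Mon: 06:46–18:14 = 11 h 28 min; less 30 min break → 10 h 58 min
Tue: 09:00–19:38 = 10 h 38 min; less 30 min break → 10 h 8 min
Wed: 08:31–17:39 = 9 h 8 min; less 30 min break → 8 h 38 min
Thu: 09:54–19:58 = 10 h 4 min; less 30 min break → 9 h 34 min
Fri: 08:20–16:10 = 7 h 50 min; less 30 min break → 7 h 20 min
Sat: 06:20–13:22 = 7 h 2 min; less 30 min break → 6 h 32 min
Total worked: 53 h 10 min = 53.17 h.
Threshold 37.5 h → overtime 15 h 40 min, regular 37 h 30 min.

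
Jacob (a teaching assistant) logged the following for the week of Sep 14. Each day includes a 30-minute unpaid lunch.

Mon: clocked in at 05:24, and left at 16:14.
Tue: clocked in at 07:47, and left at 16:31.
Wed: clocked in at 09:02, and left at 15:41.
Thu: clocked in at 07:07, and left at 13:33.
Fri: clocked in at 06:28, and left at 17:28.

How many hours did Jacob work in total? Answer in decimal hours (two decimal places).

Mon: 05:24–16:14 = 10 h 50 min; less 30 min break → 10 h 20 min
Tue: 07:47–16:31 = 8 h 44 min; less 30 min break → 8 h 14 min
Wed: 09:02–15:41 = 6 h 39 min; less 30 min break → 6 h 9 min
Thu: 07:07–13:33 = 6 h 26 min; less 30 min break → 5 h 56 min
Fri: 06:28–17:28 = 11 h 0 min; less 30 min break → 10 h 30 min
Total: 10 h 20 min + 8 h 14 min + 6 h 9 min + 5 h 56 min + 10 h 30 min = 41 h 9 min.

41.15 hours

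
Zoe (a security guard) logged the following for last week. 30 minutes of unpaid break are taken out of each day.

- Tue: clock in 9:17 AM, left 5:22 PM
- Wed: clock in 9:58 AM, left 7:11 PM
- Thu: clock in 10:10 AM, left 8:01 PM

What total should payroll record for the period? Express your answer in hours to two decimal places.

25.65 hours

Tue: 9:17 AM–5:22 PM = 8 h 5 min; less 30 min break → 7 h 35 min
Wed: 9:58 AM–7:11 PM = 9 h 13 min; less 30 min break → 8 h 43 min
Thu: 10:10 AM–8:01 PM = 9 h 51 min; less 30 min break → 9 h 21 min
Total: 7 h 35 min + 8 h 43 min + 9 h 21 min = 25 h 39 min.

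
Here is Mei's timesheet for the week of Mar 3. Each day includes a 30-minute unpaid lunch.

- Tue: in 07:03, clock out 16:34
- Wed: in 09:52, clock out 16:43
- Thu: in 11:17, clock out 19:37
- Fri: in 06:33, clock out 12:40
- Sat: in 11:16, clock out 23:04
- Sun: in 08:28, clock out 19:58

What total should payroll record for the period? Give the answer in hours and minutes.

Tue: 07:03–16:34 = 9 h 31 min; less 30 min break → 9 h 1 min
Wed: 09:52–16:43 = 6 h 51 min; less 30 min break → 6 h 21 min
Thu: 11:17–19:37 = 8 h 20 min; less 30 min break → 7 h 50 min
Fri: 06:33–12:40 = 6 h 7 min; less 30 min break → 5 h 37 min
Sat: 11:16–23:04 = 11 h 48 min; less 30 min break → 11 h 18 min
Sun: 08:28–19:58 = 11 h 30 min; less 30 min break → 11 h 0 min
Total: 9 h 1 min + 6 h 21 min + 7 h 50 min + 5 h 37 min + 11 h 18 min + 11 h 0 min = 51 h 7 min.

51 h 7 min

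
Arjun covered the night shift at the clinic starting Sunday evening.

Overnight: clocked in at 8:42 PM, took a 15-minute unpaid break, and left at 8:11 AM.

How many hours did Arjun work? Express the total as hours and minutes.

Overnight: 8:42 PM → midnight = 3 h 18 min; midnight → 8:11 AM = 8 h 11 min; span 11 h 29 min; less 15 min break → 11 h 14 min

11 h 14 min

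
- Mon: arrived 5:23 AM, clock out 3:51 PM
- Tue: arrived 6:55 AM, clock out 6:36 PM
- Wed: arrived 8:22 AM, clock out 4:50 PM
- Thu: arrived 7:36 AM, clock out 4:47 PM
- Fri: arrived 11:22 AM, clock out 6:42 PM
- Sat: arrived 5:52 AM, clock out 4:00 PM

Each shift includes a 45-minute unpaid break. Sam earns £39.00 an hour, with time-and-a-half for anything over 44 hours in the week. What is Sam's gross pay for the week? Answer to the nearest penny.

Mon: 5:23 AM–3:51 PM = 10 h 28 min; less 45 min break → 9 h 43 min
Tue: 6:55 AM–6:36 PM = 11 h 41 min; less 45 min break → 10 h 56 min
Wed: 8:22 AM–4:50 PM = 8 h 28 min; less 45 min break → 7 h 43 min
Thu: 7:36 AM–4:47 PM = 9 h 11 min; less 45 min break → 8 h 26 min
Fri: 11:22 AM–6:42 PM = 7 h 20 min; less 45 min break → 6 h 35 min
Sat: 5:52 AM–4:00 PM = 10 h 8 min; less 45 min break → 9 h 23 min
Total worked: 52 h 46 min = 3166 min.
Regular 44 h 0 min = 2640 min at £39.00/h; overtime 8 h 46 min = 526 min at £58.50/h.
Pay = (2640 × £39.00 + 526 × £58.50) ÷ 60 = £2228.85.

£2228.85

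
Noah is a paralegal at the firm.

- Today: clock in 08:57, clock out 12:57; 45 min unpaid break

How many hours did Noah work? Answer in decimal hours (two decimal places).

Today: 08:57–12:57 = 4 h 0 min; less 45 min break → 3 h 15 min

3.25 hours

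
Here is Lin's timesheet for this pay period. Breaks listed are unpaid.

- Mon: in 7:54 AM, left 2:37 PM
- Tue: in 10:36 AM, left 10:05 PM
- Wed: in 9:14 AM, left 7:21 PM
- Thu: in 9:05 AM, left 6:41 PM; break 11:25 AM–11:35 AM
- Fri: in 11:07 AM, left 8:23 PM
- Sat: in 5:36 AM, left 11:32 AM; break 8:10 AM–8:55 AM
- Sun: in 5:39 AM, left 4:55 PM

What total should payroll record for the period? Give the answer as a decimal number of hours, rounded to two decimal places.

63.47 hours

Mon: 7:54 AM–2:37 PM = 6 h 43 min
Tue: 10:36 AM–10:05 PM = 11 h 29 min
Wed: 9:14 AM–7:21 PM = 10 h 7 min
Thu: 9:05 AM–6:41 PM = 9 h 36 min; less 10 min break → 9 h 26 min
Fri: 11:07 AM–8:23 PM = 9 h 16 min
Sat: 5:36 AM–11:32 AM = 5 h 56 min; less 45 min break → 5 h 11 min
Sun: 5:39 AM–4:55 PM = 11 h 16 min
Total: 6 h 43 min + 11 h 29 min + 10 h 7 min + 9 h 26 min + 9 h 16 min + 5 h 11 min + 11 h 16 min = 63 h 28 min.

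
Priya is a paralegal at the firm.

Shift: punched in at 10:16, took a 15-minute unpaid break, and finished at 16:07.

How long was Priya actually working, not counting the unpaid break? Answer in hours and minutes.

5 h 36 min

Shift: 10:16–16:07 = 5 h 51 min; less 15 min break → 5 h 36 min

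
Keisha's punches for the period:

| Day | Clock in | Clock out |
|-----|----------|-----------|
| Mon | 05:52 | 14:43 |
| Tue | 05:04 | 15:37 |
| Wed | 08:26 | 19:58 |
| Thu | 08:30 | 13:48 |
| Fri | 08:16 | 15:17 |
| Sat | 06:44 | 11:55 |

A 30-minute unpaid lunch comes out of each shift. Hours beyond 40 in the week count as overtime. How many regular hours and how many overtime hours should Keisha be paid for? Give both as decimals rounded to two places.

Mon: 05:52–14:43 = 8 h 51 min; less 30 min break → 8 h 21 min
Tue: 05:04–15:37 = 10 h 33 min; less 30 min break → 10 h 3 min
Wed: 08:26–19:58 = 11 h 32 min; less 30 min break → 11 h 2 min
Thu: 08:30–13:48 = 5 h 18 min; less 30 min break → 4 h 48 min
Fri: 08:16–15:17 = 7 h 1 min; less 30 min break → 6 h 31 min
Sat: 06:44–11:55 = 5 h 11 min; less 30 min break → 4 h 41 min
Total worked: 45 h 26 min = 45.43 h.
Threshold 40 h → overtime 5 h 26 min, regular 40 h 0 min.

Regular 40.00 hours, overtime 5.43 hours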